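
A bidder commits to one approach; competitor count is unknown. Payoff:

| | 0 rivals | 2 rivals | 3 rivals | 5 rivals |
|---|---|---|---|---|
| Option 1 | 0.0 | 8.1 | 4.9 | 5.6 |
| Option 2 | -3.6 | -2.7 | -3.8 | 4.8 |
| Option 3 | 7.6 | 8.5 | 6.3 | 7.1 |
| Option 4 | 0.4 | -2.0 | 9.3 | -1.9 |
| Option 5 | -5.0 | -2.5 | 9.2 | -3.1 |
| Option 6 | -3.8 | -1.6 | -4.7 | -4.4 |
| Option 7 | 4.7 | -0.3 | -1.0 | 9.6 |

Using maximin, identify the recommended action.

Row minima: Option 1=0.0, Option 2=-3.8, Option 3=6.3, Option 4=-2.0, Option 5=-5.0, Option 6=-4.7, Option 7=-1.0
Best worst-case = 6.3 → Option 3.

Option 3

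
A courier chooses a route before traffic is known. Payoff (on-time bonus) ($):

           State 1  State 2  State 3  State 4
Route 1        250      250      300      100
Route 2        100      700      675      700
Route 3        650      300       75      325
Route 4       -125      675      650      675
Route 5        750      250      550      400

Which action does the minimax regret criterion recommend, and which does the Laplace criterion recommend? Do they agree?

Column bests: State 1=750, State 2=700, State 3=675, State 4=700.
Route 1 regrets: 500, 450, 375, 600 → max 600
Route 2 regrets: 650, 0, 0, 0 → max 650
Route 3 regrets: 100, 400, 600, 375 → max 600
Route 4 regrets: 875, 25, 25, 25 → max 875
Route 5 regrets: 0, 450, 125, 300 → max 450
Smallest max regret = 450 → Route 5.
Row averages: Route 1=225, Route 2=543.75, Route 3=337.5, Route 4=468.75, Route 5=487.5
Highest average = 543.75 → Route 2.

minimax regret → Route 5; laplace → Route 2 (disagree)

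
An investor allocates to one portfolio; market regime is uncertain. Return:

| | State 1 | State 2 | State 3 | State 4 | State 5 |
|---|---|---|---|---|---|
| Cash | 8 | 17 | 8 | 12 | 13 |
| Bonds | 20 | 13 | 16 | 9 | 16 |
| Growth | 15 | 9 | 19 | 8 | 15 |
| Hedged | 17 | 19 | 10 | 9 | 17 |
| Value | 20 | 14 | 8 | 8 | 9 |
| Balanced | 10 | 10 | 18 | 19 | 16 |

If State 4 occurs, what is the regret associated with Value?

Best payoff under State 4 is 19.
Regret = 19 − 8 = 11.

11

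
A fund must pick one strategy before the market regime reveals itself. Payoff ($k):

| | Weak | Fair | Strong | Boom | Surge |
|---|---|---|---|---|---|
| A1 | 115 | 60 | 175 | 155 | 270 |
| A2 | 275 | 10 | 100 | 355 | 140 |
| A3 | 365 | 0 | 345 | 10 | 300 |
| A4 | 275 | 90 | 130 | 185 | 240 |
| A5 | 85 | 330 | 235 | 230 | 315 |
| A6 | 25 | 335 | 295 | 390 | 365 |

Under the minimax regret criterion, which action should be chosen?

Column bests: Weak=365, Fair=335, Strong=345, Boom=390, Surge=365.
A1 regrets: 250, 275, 170, 235, 95 → max 275
A2 regrets: 90, 325, 245, 35, 225 → max 325
A3 regrets: 0, 335, 0, 380, 65 → max 380
A4 regrets: 90, 245, 215, 205, 125 → max 245
A5 regrets: 280, 5, 110, 160, 50 → max 280
A6 regrets: 340, 0, 50, 0, 0 → max 340
Smallest max regret = 245 → A4.

A4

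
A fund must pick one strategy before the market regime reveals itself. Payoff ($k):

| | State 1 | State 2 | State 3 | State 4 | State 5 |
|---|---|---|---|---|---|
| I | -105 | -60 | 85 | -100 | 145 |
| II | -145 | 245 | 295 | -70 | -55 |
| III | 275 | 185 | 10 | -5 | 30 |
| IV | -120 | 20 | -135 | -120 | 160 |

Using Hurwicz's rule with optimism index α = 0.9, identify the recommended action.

II

I: 0.9·145 + 0.1·(-105) = 120
II: 0.9·295 + 0.1·(-145) = 251
III: 0.9·275 + 0.1·(-5) = 247
IV: 0.9·160 + 0.1·(-135) = 130.5
Highest Hurwicz score = 251 → II.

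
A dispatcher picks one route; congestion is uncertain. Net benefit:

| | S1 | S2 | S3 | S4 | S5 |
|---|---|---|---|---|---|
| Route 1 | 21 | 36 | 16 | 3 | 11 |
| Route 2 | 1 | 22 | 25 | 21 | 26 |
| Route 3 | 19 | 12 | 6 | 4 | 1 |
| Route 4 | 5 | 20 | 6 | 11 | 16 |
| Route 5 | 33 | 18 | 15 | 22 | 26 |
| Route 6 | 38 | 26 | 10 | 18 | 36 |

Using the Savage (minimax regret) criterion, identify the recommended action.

Column bests: S1=38, S2=36, S3=25, S4=22, S5=36.
Route 1 regrets: 17, 0, 9, 19, 25 → max 25
Route 2 regrets: 37, 14, 0, 1, 10 → max 37
Route 3 regrets: 19, 24, 19, 18, 35 → max 35
Route 4 regrets: 33, 16, 19, 11, 20 → max 33
Route 5 regrets: 5, 18, 10, 0, 10 → max 18
Route 6 regrets: 0, 10, 15, 4, 0 → max 15
Smallest max regret = 15 → Route 6.

Route 6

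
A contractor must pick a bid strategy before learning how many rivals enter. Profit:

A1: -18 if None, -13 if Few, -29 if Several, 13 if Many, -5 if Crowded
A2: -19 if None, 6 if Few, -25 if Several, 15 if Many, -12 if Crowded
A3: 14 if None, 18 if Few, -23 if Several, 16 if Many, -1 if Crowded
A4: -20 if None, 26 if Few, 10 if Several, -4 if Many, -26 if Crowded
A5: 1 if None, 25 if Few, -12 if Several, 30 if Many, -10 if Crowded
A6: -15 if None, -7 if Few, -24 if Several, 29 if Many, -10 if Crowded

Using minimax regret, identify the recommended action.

A5

Column bests: None=14, Few=26, Several=10, Many=30, Crowded=-1.
A1 regrets: 32, 39, 39, 17, 4 → max 39
A2 regrets: 33, 20, 35, 15, 11 → max 35
A3 regrets: 0, 8, 33, 14, 0 → max 33
A4 regrets: 34, 0, 0, 34, 25 → max 34
A5 regrets: 13, 1, 22, 0, 9 → max 22
A6 regrets: 29, 33, 34, 1, 9 → max 34
Smallest max regret = 22 → A5.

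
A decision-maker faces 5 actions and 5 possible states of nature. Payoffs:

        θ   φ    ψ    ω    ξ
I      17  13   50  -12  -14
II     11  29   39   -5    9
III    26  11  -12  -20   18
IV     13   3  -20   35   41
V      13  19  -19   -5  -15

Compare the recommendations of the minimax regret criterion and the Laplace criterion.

minimax regret → II; laplace → II (agree)

Column bests: θ=26, φ=29, ψ=50, ω=35, ξ=41.
I regrets: 9, 16, 0, 47, 55 → max 55
II regrets: 15, 0, 11, 40, 32 → max 40
III regrets: 0, 18, 62, 55, 23 → max 62
IV regrets: 13, 26, 70, 0, 0 → max 70
V regrets: 13, 10, 69, 40, 56 → max 69
Smallest max regret = 40 → II.
Row averages: I=10.8, II=16.6, III=4.6, IV=14.4, V=-1.4
Highest average = 16.6 → II.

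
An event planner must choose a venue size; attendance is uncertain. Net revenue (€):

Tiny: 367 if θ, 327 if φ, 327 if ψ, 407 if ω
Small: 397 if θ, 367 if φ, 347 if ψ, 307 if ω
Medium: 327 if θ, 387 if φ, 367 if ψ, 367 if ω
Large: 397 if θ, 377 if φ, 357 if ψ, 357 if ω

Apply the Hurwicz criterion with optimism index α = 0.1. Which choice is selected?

Tiny: 0.1·407 + 0.9·327 = 335
Small: 0.1·397 + 0.9·307 = 316
Medium: 0.1·387 + 0.9·327 = 333
Large: 0.1·397 + 0.9·357 = 361
Highest Hurwicz score = 361 → Large.

Large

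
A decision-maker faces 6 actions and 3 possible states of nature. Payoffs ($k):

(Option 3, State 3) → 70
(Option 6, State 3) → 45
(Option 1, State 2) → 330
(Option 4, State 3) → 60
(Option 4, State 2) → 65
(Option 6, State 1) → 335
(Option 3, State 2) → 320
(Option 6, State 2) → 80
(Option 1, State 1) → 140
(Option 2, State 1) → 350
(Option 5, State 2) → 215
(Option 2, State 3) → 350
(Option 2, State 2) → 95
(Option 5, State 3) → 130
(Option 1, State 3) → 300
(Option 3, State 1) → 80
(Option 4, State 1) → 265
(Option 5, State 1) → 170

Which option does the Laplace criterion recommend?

Option 2

Row averages: Option 1=770/3, Option 2=265, Option 3=470/3, Option 4=130, Option 5=515/3, Option 6=460/3
Highest average = 265 → Option 2.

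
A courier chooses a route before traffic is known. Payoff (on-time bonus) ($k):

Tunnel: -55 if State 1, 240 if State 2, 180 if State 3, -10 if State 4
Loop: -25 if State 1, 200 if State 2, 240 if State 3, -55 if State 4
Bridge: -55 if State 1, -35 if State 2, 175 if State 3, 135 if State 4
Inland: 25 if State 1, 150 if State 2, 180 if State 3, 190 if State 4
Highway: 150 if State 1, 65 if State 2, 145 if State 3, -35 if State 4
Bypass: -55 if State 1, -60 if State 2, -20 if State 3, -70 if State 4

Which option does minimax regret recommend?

Inland

Column bests: State 1=150, State 2=240, State 3=240, State 4=190.
Tunnel regrets: 205, 0, 60, 200 → max 205
Loop regrets: 175, 40, 0, 245 → max 245
Bridge regrets: 205, 275, 65, 55 → max 275
Inland regrets: 125, 90, 60, 0 → max 125
Highway regrets: 0, 175, 95, 225 → max 225
Bypass regrets: 205, 300, 260, 260 → max 300
Smallest max regret = 125 → Inland.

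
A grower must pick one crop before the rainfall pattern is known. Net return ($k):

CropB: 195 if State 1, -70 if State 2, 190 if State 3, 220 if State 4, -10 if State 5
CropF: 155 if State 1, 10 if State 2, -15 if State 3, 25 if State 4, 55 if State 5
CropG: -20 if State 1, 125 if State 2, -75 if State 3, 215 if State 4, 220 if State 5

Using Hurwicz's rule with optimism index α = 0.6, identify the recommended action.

CropB: 0.6·220 + 0.4·(-70) = 104
CropF: 0.6·155 + 0.4·(-15) = 87
CropG: 0.6·220 + 0.4·(-75) = 102
Highest Hurwicz score = 104 → CropB.

CropB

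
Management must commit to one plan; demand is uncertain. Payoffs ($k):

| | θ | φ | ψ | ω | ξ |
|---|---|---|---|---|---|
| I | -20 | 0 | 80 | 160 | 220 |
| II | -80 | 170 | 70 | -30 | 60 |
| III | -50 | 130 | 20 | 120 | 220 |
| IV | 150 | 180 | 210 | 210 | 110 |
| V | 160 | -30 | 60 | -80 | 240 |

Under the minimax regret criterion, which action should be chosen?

IV

Column bests: θ=160, φ=180, ψ=210, ω=210, ξ=240.
I regrets: 180, 180, 130, 50, 20 → max 180
II regrets: 240, 10, 140, 240, 180 → max 240
III regrets: 210, 50, 190, 90, 20 → max 210
IV regrets: 10, 0, 0, 0, 130 → max 130
V regrets: 0, 210, 150, 290, 0 → max 290
Smallest max regret = 130 → IV.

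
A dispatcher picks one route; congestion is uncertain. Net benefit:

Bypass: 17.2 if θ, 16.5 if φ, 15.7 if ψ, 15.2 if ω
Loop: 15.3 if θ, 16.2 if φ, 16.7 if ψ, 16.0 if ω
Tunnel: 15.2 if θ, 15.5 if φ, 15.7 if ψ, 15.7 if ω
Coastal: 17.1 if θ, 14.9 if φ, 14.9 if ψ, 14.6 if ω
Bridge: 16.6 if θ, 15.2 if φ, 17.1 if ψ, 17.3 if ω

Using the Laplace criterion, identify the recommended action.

Row averages: Bypass=16.15, Loop=16.05, Tunnel=15.525, Coastal=15.375, Bridge=16.55
Highest average = 16.55 → Bridge.

Bridge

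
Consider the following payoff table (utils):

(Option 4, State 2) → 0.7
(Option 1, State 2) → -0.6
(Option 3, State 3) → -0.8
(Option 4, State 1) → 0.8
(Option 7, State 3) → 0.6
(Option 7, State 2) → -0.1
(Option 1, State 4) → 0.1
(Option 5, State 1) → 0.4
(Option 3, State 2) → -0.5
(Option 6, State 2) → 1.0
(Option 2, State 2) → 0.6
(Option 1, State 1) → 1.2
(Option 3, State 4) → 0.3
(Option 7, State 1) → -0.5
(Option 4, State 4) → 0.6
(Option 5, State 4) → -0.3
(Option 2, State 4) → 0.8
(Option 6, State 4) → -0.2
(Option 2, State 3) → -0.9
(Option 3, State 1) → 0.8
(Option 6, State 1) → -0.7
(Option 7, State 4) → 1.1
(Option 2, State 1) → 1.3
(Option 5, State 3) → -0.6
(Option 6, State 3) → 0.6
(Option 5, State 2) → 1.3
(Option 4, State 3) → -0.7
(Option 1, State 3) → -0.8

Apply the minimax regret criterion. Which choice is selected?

Option 4

Column bests: State 1=1.3, State 2=1.3, State 3=0.6, State 4=1.1.
Option 1 regrets: 0.1, 1.9, 1.4, 1.0 → max 1.9
Option 2 regrets: 0.0, 0.7, 1.5, 0.3 → max 1.5
Option 3 regrets: 0.5, 1.8, 1.4, 0.8 → max 1.8
Option 4 regrets: 0.5, 0.6, 1.3, 0.5 → max 1.3
Option 5 regrets: 0.9, 0.0, 1.2, 1.4 → max 1.4
Option 6 regrets: 2.0, 0.3, 0.0, 1.3 → max 2.0
Option 7 regrets: 1.8, 1.4, 0.0, 0.0 → max 1.8
Smallest max regret = 1.3 → Option 4.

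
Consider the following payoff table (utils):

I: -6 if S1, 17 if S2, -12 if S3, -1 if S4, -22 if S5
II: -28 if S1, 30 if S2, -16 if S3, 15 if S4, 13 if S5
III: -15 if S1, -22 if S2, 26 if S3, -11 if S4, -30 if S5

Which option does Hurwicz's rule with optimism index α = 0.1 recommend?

I

I: 0.1·17 + 0.9·(-22) = -18.1
II: 0.1·30 + 0.9·(-28) = -22.2
III: 0.1·26 + 0.9·(-30) = -24.4
Highest Hurwicz score = -18.1 → I.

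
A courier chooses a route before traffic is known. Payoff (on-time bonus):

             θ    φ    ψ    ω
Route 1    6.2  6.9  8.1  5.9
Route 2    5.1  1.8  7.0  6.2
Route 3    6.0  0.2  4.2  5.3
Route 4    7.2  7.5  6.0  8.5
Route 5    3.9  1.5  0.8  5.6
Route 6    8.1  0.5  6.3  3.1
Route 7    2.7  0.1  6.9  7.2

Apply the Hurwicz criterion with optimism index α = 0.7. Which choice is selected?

Route 1: 0.7·8.1 + 0.3·5.9 = 7.44
Route 2: 0.7·7.0 + 0.3·1.8 = 5.44
Route 3: 0.7·6.0 + 0.3·0.2 = 4.26
Route 4: 0.7·8.5 + 0.3·6.0 = 7.75
Route 5: 0.7·5.6 + 0.3·0.8 = 4.16
Route 6: 0.7·8.1 + 0.3·0.5 = 5.82
Route 7: 0.7·7.2 + 0.3·0.1 = 5.07
Highest Hurwicz score = 7.75 → Route 4.

Route 4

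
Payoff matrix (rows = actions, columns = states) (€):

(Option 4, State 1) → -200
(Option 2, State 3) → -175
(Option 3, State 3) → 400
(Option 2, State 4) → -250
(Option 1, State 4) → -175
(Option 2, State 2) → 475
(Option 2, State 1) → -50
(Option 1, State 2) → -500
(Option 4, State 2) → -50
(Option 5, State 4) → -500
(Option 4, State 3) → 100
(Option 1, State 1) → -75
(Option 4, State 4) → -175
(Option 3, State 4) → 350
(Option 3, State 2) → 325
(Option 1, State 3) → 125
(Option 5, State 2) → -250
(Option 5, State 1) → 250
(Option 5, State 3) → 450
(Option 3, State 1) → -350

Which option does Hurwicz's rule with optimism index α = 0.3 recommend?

Option 2

Option 1: 0.3·125 + 0.7·(-500) = -312.5
Option 2: 0.3·475 + 0.7·(-250) = -32.5
Option 3: 0.3·400 + 0.7·(-350) = -125
Option 4: 0.3·100 + 0.7·(-200) = -110
Option 5: 0.3·450 + 0.7·(-500) = -215
Highest Hurwicz score = -32.5 → Option 2.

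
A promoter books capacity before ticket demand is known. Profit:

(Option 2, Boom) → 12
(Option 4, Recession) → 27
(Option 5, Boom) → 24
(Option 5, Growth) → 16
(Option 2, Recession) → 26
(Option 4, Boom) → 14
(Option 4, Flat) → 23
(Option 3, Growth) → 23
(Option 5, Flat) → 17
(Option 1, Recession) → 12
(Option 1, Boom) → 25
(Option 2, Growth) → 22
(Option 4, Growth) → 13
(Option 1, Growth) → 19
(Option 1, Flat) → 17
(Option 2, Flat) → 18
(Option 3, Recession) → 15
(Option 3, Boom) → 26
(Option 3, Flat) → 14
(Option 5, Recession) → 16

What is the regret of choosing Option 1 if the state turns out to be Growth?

Best payoff under Growth is 23.
Regret = 23 − 19 = 4.

4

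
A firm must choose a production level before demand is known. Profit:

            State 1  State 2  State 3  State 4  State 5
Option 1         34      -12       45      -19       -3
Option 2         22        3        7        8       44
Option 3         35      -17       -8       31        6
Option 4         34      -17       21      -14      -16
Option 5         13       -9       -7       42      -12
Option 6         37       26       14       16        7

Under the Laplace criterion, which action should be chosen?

Row averages: Option 1=9, Option 2=16.8, Option 3=9.4, Option 4=1.6, Option 5=5.4, Option 6=20
Highest average = 20 → Option 6.

Option 6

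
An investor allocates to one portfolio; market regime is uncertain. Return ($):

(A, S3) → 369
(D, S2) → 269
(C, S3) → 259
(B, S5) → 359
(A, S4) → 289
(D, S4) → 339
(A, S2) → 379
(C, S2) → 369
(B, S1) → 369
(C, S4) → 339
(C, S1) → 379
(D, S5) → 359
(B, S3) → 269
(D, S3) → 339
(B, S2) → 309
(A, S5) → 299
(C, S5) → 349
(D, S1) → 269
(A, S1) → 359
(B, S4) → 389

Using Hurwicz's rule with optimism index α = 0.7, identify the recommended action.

B

A: 0.7·379 + 0.3·289 = 352
B: 0.7·389 + 0.3·269 = 353
C: 0.7·379 + 0.3·259 = 343
D: 0.7·359 + 0.3·269 = 332
Highest Hurwicz score = 353 → B.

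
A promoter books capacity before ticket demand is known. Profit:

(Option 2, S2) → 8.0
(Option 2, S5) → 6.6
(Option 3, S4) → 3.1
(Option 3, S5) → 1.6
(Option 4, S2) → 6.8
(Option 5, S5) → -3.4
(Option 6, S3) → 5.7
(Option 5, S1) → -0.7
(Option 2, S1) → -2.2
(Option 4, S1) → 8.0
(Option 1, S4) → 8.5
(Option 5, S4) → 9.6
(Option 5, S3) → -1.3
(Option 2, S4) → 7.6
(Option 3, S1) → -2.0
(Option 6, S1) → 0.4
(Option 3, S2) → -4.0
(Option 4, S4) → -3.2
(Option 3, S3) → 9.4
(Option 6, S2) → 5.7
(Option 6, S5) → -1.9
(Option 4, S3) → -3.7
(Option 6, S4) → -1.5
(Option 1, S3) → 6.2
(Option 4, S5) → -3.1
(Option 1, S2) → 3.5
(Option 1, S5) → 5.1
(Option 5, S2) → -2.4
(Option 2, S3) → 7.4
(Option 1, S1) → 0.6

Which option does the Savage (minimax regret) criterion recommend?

Option 1

Column bests: S1=8.0, S2=8.0, S3=9.4, S4=9.6, S5=6.6.
Option 1 regrets: 7.4, 4.5, 3.2, 1.1, 1.5 → max 7.4
Option 2 regrets: 10.2, 0.0, 2.0, 2.0, 0.0 → max 10.2
Option 3 regrets: 10.0, 12.0, 0.0, 6.5, 5.0 → max 12.0
Option 4 regrets: 0.0, 1.2, 13.1, 12.8, 9.7 → max 13.1
Option 5 regrets: 8.7, 10.4, 10.7, 0.0, 10.0 → max 10.7
Option 6 regrets: 7.6, 2.3, 3.7, 11.1, 8.5 → max 11.1
Smallest max regret = 7.4 → Option 1.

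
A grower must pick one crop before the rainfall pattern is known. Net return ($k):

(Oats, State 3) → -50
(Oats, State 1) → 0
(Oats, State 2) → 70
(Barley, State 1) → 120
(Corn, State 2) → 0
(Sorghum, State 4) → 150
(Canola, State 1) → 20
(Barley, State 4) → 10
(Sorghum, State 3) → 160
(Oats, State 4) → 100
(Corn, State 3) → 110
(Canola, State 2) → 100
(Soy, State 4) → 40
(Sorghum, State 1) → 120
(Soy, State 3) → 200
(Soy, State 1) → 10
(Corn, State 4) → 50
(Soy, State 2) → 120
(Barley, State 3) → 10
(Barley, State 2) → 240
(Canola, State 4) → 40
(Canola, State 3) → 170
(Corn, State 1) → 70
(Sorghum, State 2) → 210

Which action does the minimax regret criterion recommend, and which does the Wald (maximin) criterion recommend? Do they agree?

Column bests: State 1=120, State 2=240, State 3=200, State 4=150.
Sorghum regrets: 0, 30, 40, 0 → max 40
Corn regrets: 50, 240, 90, 100 → max 240
Canola regrets: 100, 140, 30, 110 → max 140
Oats regrets: 120, 170, 250, 50 → max 250
Barley regrets: 0, 0, 190, 140 → max 190
Soy regrets: 110, 120, 0, 110 → max 120
Smallest max regret = 40 → Sorghum.
Row minima: Sorghum=120, Corn=0, Canola=20, Oats=-50, Barley=10, Soy=10
Best worst-case = 120 → Sorghum.

minimax regret → Sorghum; maximin → Sorghum (agree)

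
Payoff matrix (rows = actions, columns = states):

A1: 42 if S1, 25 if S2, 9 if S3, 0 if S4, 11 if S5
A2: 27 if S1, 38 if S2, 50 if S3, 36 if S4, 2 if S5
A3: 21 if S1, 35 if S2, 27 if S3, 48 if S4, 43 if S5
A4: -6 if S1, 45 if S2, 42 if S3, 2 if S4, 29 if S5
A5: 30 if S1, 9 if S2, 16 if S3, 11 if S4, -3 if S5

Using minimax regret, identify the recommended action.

A3

Column bests: S1=42, S2=45, S3=50, S4=48, S5=43.
A1 regrets: 0, 20, 41, 48, 32 → max 48
A2 regrets: 15, 7, 0, 12, 41 → max 41
A3 regrets: 21, 10, 23, 0, 0 → max 23
A4 regrets: 48, 0, 8, 46, 14 → max 48
A5 regrets: 12, 36, 34, 37, 46 → max 46
Smallest max regret = 23 → A3.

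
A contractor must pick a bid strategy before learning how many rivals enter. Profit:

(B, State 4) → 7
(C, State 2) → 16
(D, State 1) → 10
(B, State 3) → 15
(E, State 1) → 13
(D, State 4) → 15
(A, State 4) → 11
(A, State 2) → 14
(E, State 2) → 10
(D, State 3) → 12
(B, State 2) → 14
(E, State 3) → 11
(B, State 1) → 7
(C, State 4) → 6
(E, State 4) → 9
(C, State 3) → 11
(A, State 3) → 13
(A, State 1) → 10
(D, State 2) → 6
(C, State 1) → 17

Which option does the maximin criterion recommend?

A

Row minima: A=10, B=7, C=6, D=6, E=9
Best worst-case = 10 → A.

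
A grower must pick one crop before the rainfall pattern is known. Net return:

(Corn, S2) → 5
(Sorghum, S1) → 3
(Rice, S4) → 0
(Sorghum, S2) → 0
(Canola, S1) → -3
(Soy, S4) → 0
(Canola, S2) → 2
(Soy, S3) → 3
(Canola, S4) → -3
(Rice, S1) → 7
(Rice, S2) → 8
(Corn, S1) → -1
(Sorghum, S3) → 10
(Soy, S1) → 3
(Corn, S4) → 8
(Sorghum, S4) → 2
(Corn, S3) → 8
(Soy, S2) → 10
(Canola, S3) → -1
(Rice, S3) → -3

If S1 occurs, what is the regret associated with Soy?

4

Best payoff under S1 is 7.
Regret = 7 − 3 = 4.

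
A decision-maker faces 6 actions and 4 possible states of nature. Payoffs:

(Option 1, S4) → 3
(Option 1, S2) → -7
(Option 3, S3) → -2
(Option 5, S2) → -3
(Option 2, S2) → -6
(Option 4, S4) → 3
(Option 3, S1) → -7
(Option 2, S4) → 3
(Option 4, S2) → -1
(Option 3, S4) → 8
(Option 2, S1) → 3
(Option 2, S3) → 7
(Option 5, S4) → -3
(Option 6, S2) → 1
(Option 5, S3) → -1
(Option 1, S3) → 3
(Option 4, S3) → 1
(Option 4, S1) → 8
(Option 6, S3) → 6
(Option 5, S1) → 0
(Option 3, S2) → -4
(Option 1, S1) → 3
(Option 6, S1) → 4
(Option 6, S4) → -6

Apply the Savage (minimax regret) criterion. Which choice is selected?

Column bests: S1=8, S2=1, S3=7, S4=8.
Option 1 regrets: 5, 8, 4, 5 → max 8
Option 2 regrets: 5, 7, 0, 5 → max 7
Option 3 regrets: 15, 5, 9, 0 → max 15
Option 4 regrets: 0, 2, 6, 5 → max 6
Option 5 regrets: 8, 4, 8, 11 → max 11
Option 6 regrets: 4, 0, 1, 14 → max 14
Smallest max regret = 6 → Option 4.

Option 4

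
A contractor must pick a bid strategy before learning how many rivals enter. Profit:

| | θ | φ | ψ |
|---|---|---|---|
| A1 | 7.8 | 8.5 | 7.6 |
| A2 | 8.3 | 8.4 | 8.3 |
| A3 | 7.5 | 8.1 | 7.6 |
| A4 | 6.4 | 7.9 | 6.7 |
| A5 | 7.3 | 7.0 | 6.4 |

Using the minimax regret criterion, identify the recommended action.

Column bests: θ=8.3, φ=8.5, ψ=8.3.
A1 regrets: 0.5, 0.0, 0.7 → max 0.7
A2 regrets: 0.0, 0.1, 0.0 → max 0.1
A3 regrets: 0.8, 0.4, 0.7 → max 0.8
A4 regrets: 1.9, 0.6, 1.6 → max 1.9
A5 regrets: 1.0, 1.5, 1.9 → max 1.9
Smallest max regret = 0.1 → A2.

A2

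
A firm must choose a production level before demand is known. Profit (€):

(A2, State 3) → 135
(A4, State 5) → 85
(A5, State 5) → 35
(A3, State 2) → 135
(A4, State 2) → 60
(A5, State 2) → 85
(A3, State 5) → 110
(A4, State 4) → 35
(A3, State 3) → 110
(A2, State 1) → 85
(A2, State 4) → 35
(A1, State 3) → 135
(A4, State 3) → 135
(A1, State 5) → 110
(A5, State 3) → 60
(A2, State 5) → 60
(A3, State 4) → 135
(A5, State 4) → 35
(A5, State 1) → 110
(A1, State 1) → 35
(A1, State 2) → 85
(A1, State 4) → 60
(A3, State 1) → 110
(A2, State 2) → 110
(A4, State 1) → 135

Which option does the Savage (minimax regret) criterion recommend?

A3

Column bests: State 1=135, State 2=135, State 3=135, State 4=135, State 5=110.
A1 regrets: 100, 50, 0, 75, 0 → max 100
A2 regrets: 50, 25, 0, 100, 50 → max 100
A3 regrets: 25, 0, 25, 0, 0 → max 25
A4 regrets: 0, 75, 0, 100, 25 → max 100
A5 regrets: 25, 50, 75, 100, 75 → max 100
Smallest max regret = 25 → A3.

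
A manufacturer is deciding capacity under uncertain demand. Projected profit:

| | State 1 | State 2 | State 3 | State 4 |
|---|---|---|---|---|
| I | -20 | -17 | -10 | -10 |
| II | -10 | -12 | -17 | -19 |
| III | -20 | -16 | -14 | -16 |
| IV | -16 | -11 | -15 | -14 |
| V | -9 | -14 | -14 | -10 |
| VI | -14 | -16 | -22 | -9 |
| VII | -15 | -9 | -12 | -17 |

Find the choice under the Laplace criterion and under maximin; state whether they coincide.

Row averages: I=-14.25, II=-14.5, III=-16.5, IV=-14, V=-11.75, VI=-15.25, VII=-13.25
Highest average = -11.75 → V.
Row minima: I=-20, II=-19, III=-20, IV=-16, V=-14, VI=-22, VII=-17
Best worst-case = -14 → V.

laplace → V; maximin → V (agree)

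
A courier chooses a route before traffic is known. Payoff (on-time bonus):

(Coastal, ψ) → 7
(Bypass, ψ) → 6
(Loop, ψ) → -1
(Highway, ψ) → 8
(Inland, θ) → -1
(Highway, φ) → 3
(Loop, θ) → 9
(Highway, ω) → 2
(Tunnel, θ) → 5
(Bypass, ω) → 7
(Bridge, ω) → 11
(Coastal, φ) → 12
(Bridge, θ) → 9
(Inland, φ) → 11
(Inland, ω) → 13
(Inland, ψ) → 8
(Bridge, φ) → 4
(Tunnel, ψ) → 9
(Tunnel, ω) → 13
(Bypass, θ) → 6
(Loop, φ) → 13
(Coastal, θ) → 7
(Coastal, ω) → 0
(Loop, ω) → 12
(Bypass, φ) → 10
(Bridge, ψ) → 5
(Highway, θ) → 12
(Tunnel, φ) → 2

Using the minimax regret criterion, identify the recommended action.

Bypass

Column bests: θ=12, φ=13, ψ=9, ω=13.
Coastal regrets: 5, 1, 2, 13 → max 13
Highway regrets: 0, 10, 1, 11 → max 11
Bypass regrets: 6, 3, 3, 6 → max 6
Tunnel regrets: 7, 11, 0, 0 → max 11
Inland regrets: 13, 2, 1, 0 → max 13
Bridge regrets: 3, 9, 4, 2 → max 9
Loop regrets: 3, 0, 10, 1 → max 10
Smallest max regret = 6 → Bypass.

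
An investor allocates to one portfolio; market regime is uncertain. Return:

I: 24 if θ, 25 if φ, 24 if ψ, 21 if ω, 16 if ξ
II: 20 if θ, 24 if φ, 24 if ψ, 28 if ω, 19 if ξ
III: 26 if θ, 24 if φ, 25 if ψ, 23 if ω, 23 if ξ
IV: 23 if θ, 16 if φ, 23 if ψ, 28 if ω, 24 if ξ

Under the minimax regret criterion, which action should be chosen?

Column bests: θ=26, φ=25, ψ=25, ω=28, ξ=24.
I regrets: 2, 0, 1, 7, 8 → max 8
II regrets: 6, 1, 1, 0, 5 → max 6
III regrets: 0, 1, 0, 5, 1 → max 5
IV regrets: 3, 9, 2, 0, 0 → max 9
Smallest max regret = 5 → III.

III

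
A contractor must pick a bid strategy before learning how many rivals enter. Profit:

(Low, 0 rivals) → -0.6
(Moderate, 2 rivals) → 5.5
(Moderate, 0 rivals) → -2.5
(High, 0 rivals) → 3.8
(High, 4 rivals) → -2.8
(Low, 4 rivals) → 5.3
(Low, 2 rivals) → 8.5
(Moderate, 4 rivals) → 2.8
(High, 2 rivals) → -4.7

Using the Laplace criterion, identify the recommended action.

Low

Row averages: Low=4.4, Moderate=29/15, High=-37/30
Highest average = 4.4 → Low.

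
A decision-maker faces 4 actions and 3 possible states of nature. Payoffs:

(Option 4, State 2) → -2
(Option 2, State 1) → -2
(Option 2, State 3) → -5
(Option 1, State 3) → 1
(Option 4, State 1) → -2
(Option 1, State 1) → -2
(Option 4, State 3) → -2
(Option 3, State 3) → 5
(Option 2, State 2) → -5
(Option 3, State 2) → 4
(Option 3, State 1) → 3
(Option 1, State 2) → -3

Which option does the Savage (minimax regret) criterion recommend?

Option 3

Column bests: State 1=3, State 2=4, State 3=5.
Option 1 regrets: 5, 7, 4 → max 7
Option 2 regrets: 5, 9, 10 → max 10
Option 3 regrets: 0, 0, 0 → max 0
Option 4 regrets: 5, 6, 7 → max 7
Smallest max regret = 0 → Option 3.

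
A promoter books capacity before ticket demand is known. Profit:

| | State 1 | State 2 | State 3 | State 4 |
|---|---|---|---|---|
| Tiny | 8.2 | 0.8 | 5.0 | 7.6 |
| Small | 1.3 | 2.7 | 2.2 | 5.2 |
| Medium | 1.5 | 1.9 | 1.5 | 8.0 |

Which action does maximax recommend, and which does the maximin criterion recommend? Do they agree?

Row maxima: Tiny=8.2, Small=5.2, Medium=8.0
Best best-case = 8.2 → Tiny.
Row minima: Tiny=0.8, Small=1.3, Medium=1.5
Best worst-case = 1.5 → Medium.

maximax → Tiny; maximin → Medium (disagree)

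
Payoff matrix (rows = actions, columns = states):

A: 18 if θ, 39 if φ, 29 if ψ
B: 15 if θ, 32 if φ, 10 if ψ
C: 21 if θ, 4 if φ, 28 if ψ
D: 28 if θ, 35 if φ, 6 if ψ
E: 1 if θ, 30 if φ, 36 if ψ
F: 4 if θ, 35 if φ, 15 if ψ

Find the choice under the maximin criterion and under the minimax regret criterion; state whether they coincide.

maximin → A; minimax regret → A (agree)

Row minima: A=18, B=10, C=4, D=6, E=1, F=4
Best worst-case = 18 → A.
Column bests: θ=28, φ=39, ψ=36.
A regrets: 10, 0, 7 → max 10
B regrets: 13, 7, 26 → max 26
C regrets: 7, 35, 8 → max 35
D regrets: 0, 4, 30 → max 30
E regrets: 27, 9, 0 → max 27
F regrets: 24, 4, 21 → max 24
Smallest max regret = 10 → A.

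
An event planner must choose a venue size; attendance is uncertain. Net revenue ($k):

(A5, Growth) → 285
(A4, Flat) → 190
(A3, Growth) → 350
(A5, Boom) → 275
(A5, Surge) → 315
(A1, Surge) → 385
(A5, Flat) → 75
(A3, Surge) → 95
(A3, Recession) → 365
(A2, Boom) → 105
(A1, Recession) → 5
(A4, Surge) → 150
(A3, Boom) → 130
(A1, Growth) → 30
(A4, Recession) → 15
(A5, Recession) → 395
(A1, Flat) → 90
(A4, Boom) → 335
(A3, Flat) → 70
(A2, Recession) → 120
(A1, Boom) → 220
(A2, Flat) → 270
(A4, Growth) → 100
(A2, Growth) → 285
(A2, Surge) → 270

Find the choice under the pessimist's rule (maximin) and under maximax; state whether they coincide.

maximin → A2; maximax → A5 (disagree)

Row minima: A1=5, A2=105, A3=70, A4=15, A5=75
Best worst-case = 105 → A2.
Row maxima: A1=385, A2=285, A3=365, A4=335, A5=395
Best best-case = 395 → A5.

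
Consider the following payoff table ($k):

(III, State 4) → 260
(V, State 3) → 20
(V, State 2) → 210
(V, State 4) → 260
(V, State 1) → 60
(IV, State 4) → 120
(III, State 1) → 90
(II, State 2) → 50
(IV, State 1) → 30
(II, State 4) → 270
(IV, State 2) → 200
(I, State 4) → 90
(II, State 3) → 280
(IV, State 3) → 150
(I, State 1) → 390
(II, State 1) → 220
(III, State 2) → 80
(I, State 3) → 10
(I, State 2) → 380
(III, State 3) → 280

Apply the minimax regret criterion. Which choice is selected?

I

Column bests: State 1=390, State 2=380, State 3=280, State 4=270.
I regrets: 0, 0, 270, 180 → max 270
II regrets: 170, 330, 0, 0 → max 330
III regrets: 300, 300, 0, 10 → max 300
IV regrets: 360, 180, 130, 150 → max 360
V regrets: 330, 170, 260, 10 → max 330
Smallest max regret = 270 → I.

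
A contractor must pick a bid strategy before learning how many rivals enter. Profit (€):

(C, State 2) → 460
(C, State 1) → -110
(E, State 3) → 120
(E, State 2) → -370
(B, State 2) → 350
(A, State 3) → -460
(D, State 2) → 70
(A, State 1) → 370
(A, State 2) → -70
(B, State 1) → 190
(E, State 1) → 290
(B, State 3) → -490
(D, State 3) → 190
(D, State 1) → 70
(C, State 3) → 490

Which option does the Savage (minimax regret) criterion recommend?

Column bests: State 1=370, State 2=460, State 3=490.
A regrets: 0, 530, 950 → max 950
B regrets: 180, 110, 980 → max 980
C regrets: 480, 0, 0 → max 480
D regrets: 300, 390, 300 → max 390
E regrets: 80, 830, 370 → max 830
Smallest max regret = 390 → D.

D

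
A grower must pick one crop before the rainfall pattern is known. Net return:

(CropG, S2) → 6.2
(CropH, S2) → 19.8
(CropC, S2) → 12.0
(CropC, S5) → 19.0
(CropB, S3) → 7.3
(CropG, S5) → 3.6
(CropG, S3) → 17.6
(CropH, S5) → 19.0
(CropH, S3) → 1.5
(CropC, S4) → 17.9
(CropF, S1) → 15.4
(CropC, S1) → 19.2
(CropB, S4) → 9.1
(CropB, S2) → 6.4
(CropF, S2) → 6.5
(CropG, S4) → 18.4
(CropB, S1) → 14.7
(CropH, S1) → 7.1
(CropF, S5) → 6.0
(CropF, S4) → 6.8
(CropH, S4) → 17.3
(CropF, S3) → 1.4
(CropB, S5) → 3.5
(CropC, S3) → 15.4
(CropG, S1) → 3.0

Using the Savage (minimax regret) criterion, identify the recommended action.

Column bests: S1=19.2, S2=19.8, S3=17.6, S4=18.4, S5=19.0.
CropC regrets: 0.0, 7.8, 2.2, 0.5, 0.0 → max 7.8
CropF regrets: 3.8, 13.3, 16.2, 11.6, 13.0 → max 16.2
CropH regrets: 12.1, 0.0, 16.1, 1.1, 0.0 → max 16.1
CropG regrets: 16.2, 13.6, 0.0, 0.0, 15.4 → max 16.2
CropB regrets: 4.5, 13.4, 10.3, 9.3, 15.5 → max 15.5
Smallest max regret = 7.8 → CropC.

CropC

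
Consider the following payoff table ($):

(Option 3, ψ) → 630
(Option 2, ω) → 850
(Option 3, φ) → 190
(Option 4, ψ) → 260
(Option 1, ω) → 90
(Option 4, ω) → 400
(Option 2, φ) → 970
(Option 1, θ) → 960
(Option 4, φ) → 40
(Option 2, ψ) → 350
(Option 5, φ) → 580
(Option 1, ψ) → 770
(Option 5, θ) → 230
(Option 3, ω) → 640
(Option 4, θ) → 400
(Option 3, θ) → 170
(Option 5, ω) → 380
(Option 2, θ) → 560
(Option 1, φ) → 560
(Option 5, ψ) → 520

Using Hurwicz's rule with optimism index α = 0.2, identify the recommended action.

Option 2

Option 1: 0.2·960 + 0.8·90 = 264
Option 2: 0.2·970 + 0.8·350 = 474
Option 3: 0.2·640 + 0.8·170 = 264
Option 4: 0.2·400 + 0.8·40 = 112
Option 5: 0.2·580 + 0.8·230 = 300
Highest Hurwicz score = 474 → Option 2.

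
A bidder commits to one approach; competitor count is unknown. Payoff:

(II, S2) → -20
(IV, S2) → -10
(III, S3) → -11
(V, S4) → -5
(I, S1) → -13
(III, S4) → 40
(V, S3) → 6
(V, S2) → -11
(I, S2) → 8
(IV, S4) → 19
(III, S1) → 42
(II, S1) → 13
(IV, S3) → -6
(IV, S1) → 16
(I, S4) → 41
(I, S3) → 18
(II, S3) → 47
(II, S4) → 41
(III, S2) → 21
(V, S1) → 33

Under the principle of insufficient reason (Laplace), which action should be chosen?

Row averages: I=13.5, II=20.25, III=23, IV=4.75, V=5.75
Highest average = 23 → III.

III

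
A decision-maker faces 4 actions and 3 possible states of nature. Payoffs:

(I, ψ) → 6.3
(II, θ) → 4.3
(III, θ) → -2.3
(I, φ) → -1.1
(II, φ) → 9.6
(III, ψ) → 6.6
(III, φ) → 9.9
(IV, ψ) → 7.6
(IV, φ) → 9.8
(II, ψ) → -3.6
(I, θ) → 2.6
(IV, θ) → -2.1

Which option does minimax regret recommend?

Column bests: θ=4.3, φ=9.9, ψ=7.6.
I regrets: 1.7, 11.0, 1.3 → max 11.0
II regrets: 0.0, 0.3, 11.2 → max 11.2
III regrets: 6.6, 0.0, 1.0 → max 6.6
IV regrets: 6.4, 0.1, 0.0 → max 6.4
Smallest max regret = 6.4 → IV.

IV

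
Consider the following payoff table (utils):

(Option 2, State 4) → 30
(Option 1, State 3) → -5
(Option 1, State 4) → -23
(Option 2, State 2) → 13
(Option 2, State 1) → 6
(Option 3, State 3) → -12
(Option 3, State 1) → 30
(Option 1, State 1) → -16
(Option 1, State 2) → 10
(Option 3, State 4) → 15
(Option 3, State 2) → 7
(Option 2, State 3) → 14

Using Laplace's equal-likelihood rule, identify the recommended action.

Option 2

Row averages: Option 1=-8.5, Option 2=15.75, Option 3=10
Highest average = 15.75 → Option 2.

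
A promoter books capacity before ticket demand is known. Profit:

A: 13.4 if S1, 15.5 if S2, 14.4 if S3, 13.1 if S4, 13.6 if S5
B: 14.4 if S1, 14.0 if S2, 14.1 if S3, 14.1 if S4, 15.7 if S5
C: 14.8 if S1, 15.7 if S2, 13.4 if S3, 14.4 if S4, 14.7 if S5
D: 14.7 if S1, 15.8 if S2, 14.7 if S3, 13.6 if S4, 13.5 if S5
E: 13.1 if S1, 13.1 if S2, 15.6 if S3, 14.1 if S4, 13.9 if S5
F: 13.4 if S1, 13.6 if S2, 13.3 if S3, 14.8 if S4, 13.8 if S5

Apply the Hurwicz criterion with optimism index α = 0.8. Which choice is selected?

A: 0.8·15.5 + 0.2·13.1 = 15.02
B: 0.8·15.7 + 0.2·14.0 = 15.36
C: 0.8·15.7 + 0.2·13.4 = 15.24
D: 0.8·15.8 + 0.2·13.5 = 15.34
E: 0.8·15.6 + 0.2·13.1 = 15.1
F: 0.8·14.8 + 0.2·13.3 = 14.5
Highest Hurwicz score = 15.36 → B.

B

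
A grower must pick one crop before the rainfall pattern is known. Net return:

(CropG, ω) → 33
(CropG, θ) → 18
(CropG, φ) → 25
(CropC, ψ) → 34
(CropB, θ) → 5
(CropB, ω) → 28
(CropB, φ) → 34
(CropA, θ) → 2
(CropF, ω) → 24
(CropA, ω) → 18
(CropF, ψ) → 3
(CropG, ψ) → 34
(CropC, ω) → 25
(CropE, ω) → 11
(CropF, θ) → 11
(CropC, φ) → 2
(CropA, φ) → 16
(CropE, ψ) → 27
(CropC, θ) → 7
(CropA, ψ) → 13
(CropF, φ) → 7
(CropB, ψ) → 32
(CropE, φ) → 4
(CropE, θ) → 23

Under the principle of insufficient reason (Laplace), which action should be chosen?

CropG

Row averages: CropB=24.75, CropC=17, CropA=12.25, CropF=11.25, CropE=16.25, CropG=27.5
Highest average = 27.5 → CropG.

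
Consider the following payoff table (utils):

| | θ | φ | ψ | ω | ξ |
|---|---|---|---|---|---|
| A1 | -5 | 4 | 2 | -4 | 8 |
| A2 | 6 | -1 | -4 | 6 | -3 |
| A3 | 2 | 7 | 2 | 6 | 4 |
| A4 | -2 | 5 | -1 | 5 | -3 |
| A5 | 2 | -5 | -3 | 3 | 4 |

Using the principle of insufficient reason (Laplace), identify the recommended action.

Row averages: A1=1, A2=0.8, A3=4.2, A4=0.8, A5=0.2
Highest average = 4.2 → A3.

A3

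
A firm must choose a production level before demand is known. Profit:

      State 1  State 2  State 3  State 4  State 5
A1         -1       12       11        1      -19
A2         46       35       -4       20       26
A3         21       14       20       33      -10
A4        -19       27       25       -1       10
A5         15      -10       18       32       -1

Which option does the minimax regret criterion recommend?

A2

Column bests: State 1=46, State 2=35, State 3=25, State 4=33, State 5=26.
A1 regrets: 47, 23, 14, 32, 45 → max 47
A2 regrets: 0, 0, 29, 13, 0 → max 29
A3 regrets: 25, 21, 5, 0, 36 → max 36
A4 regrets: 65, 8, 0, 34, 16 → max 65
A5 regrets: 31, 45, 7, 1, 27 → max 45
Smallest max regret = 29 → A2.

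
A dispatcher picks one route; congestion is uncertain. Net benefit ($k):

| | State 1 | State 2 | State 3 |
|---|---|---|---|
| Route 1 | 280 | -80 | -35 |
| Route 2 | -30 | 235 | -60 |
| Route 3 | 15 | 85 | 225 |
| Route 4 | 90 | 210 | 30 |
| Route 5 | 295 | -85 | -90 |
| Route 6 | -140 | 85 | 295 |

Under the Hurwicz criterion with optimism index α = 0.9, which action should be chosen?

Route 1: 0.9·280 + 0.1·(-80) = 244
Route 2: 0.9·235 + 0.1·(-60) = 205.5
Route 3: 0.9·225 + 0.1·15 = 204
Route 4: 0.9·210 + 0.1·30 = 192
Route 5: 0.9·295 + 0.1·(-90) = 256.5
Route 6: 0.9·295 + 0.1·(-140) = 251.5
Highest Hurwicz score = 256.5 → Route 5.

Route 5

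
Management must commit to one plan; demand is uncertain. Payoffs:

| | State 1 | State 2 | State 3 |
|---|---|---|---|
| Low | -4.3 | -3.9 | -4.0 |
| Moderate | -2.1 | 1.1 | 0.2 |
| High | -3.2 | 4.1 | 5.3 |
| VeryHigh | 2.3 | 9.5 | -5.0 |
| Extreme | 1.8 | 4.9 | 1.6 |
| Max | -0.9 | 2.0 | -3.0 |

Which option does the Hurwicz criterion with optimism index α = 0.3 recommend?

Low: 0.3·(-3.9) + 0.7·(-4.3) = -4.18
Moderate: 0.3·1.1 + 0.7·(-2.1) = -1.14
High: 0.3·5.3 + 0.7·(-3.2) = -0.65
VeryHigh: 0.3·9.5 + 0.7·(-5.0) = -0.65
Extreme: 0.3·4.9 + 0.7·1.6 = 2.59
Max: 0.3·2.0 + 0.7·(-3.0) = -1.5
Highest Hurwicz score = 2.59 → Extreme.

Extreme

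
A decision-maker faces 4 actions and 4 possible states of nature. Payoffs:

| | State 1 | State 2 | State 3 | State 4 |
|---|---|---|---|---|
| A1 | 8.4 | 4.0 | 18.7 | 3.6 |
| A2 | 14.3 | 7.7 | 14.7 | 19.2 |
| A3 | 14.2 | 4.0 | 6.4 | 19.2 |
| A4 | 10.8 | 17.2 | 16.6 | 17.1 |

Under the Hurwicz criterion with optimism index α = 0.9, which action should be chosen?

A2

A1: 0.9·18.7 + 0.1·3.6 = 17.19
A2: 0.9·19.2 + 0.1·7.7 = 18.05
A3: 0.9·19.2 + 0.1·4.0 = 17.68
A4: 0.9·17.2 + 0.1·10.8 = 16.56
Highest Hurwicz score = 18.05 → A2.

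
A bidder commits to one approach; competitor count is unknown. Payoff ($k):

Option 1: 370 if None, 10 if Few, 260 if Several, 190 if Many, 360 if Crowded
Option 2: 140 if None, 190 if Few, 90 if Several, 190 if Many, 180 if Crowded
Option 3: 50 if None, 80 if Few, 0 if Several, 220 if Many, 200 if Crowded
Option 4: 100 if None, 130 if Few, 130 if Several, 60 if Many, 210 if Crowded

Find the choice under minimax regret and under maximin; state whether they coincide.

Column bests: None=370, Few=190, Several=260, Many=220, Crowded=360.
Option 1 regrets: 0, 180, 0, 30, 0 → max 180
Option 2 regrets: 230, 0, 170, 30, 180 → max 230
Option 3 regrets: 320, 110, 260, 0, 160 → max 320
Option 4 regrets: 270, 60, 130, 160, 150 → max 270
Smallest max regret = 180 → Option 1.
Row minima: Option 1=10, Option 2=90, Option 3=0, Option 4=60
Best worst-case = 90 → Option 2.

minimax regret → Option 1; maximin → Option 2 (disagree)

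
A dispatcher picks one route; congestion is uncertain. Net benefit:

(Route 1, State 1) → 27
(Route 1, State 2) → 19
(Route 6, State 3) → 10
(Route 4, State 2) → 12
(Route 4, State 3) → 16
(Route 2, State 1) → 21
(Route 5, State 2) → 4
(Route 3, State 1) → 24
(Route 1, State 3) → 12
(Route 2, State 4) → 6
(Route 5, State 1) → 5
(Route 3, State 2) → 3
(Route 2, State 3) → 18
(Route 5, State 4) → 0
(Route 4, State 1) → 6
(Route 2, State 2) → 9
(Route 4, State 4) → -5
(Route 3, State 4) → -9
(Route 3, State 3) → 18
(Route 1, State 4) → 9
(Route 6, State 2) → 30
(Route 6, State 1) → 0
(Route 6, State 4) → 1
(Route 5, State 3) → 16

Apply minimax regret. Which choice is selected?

Column bests: State 1=27, State 2=30, State 3=18, State 4=9.
Route 1 regrets: 0, 11, 6, 0 → max 11
Route 2 regrets: 6, 21, 0, 3 → max 21
Route 3 regrets: 3, 27, 0, 18 → max 27
Route 4 regrets: 21, 18, 2, 14 → max 21
Route 5 regrets: 22, 26, 2, 9 → max 26
Route 6 regrets: 27, 0, 8, 8 → max 27
Smallest max regret = 11 → Route 1.

Route 1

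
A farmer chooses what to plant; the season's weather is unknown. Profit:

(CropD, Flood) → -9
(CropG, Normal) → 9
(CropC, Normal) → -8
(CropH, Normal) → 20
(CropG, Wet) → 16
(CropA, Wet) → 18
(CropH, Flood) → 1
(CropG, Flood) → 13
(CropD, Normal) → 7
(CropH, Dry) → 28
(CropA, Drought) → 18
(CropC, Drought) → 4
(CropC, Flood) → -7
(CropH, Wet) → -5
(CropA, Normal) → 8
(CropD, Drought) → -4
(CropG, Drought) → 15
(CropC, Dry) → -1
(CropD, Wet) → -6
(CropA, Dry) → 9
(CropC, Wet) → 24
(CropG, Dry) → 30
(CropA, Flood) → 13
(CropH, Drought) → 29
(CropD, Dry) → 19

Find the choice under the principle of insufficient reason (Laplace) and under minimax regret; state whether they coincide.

laplace → CropG; minimax regret → CropG (agree)

Row averages: CropC=2.4, CropG=16.6, CropD=1.4, CropA=13.2, CropH=14.6
Highest average = 16.6 → CropG.
Column bests: Drought=29, Dry=30, Normal=20, Wet=24, Flood=13.
CropC regrets: 25, 31, 28, 0, 20 → max 31
CropG regrets: 14, 0, 11, 8, 0 → max 14
CropD regrets: 33, 11, 13, 30, 22 → max 33
CropA regrets: 11, 21, 12, 6, 0 → max 21
CropH regrets: 0, 2, 0, 29, 12 → max 29
Smallest max regret = 14 → CropG.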